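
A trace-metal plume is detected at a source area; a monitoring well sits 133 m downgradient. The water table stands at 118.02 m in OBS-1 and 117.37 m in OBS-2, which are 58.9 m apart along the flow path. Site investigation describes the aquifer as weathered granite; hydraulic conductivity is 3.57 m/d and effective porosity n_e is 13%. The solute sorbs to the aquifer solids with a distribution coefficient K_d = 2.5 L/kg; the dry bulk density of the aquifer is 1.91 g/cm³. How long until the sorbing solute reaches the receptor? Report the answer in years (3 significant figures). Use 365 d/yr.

Hydraulic gradient i = (118.02 − 117.37) / 58.9 = 0.65 / 58.9 = 0.01104
q = Ki = 3.57 × 0.01104 = 0.03940 m/d
v_s = q/n_e = 0.03940/0.13 = 0.3031 m/d
Retardation R = 1 + ρ_b·K_d/n = 1 + 1.91×2.5/0.13 = 37.73
Contaminant velocity v_c = v/R = 0.3031/37.73 = 0.008032 m/d
t = L/v_c = 133/0.008032 = 16560 d
   = 16560/365 = 45.4 yr

45.4 years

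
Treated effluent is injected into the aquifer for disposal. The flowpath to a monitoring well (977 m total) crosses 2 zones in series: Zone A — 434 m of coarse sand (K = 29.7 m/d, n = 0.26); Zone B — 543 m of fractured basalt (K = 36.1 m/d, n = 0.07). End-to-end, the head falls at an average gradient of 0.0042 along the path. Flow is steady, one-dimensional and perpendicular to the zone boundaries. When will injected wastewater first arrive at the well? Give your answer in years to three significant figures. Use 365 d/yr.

2.99 years

Continuity: the same q passes through each zone, so ΔH = q·Σ(L_j/K_j) — the zones act as resistances in series.
Σ(L/K) = 434/29.7 + 543/36.1 = 14.61 + 15.04 = 29.65 d
K_eq = L_total / Σ(L/K) = 977 / 29.65 = 32.95 m/d
q = K_eq · i = 32.95 × 0.0042 = 0.1384 m/d (same in every zone)
Zone A: v = q/n = 0.1384/0.26 = 0.5322 m/d → t_A = 434/0.5322 = 815.5 d
Zone B: v = q/n = 0.1384/0.07 = 1.977 m/d → t_B = 543/1.977 = 274.7 d
Total t = 815.5 + 274.7 = 1090 d
   = 1090 / 365 = 2.99 yr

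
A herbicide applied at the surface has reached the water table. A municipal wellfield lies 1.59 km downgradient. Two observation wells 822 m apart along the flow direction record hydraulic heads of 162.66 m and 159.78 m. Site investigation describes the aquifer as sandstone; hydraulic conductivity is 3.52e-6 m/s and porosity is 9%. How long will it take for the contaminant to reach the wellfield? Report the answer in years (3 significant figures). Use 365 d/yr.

368 years

Hydraulic gradient i = (162.66 − 159.78) / 822 = 2.88 / 822 = 0.003504
K = 3.52e-6 m/s × 86400 s/d = 0.3041 m/d
Darcy flux q = K·i = 0.3041 × 0.003504 = 0.001066 m/d
v = Ki/n = 0.3041·0.003504/0.09 = 0.01184 m/d
L = 1.59 km = 1590 m
t = L / v = 1590 / 0.01184 = 134300 d
   = 134300 / 365 = 368 yr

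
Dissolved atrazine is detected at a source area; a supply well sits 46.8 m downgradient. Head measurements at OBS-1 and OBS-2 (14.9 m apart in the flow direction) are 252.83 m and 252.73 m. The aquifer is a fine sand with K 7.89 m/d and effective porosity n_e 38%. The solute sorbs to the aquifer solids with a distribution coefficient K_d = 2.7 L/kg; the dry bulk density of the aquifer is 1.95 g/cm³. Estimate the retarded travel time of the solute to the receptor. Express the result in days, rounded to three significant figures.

4990 days

Hydraulic gradient i = (252.83 − 252.73) / 14.9 = 0.10 / 14.9 = 0.006711
Darcy flux q = K·i = 7.89 × 0.006711 = 0.05295 m/d
v = Ki/n = 7.89·0.006711/0.38 = 0.1394 m/d
Retardation R = 1 + ρ_b·K_d/n = 1 + 1.95×2.7/0.38 = 14.86
Contaminant velocity v_c = v/R = 0.1394/14.86 = 0.009381 m/d
t = L/v_c = 46.8/0.009381 = 4989 d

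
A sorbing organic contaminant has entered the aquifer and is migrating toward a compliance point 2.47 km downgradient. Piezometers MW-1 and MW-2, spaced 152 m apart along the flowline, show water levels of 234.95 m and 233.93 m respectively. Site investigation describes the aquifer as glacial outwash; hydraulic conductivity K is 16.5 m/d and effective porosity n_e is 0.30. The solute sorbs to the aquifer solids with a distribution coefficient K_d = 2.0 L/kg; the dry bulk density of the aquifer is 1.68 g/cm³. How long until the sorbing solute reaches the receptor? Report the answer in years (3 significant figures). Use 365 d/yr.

224 years

Hydraulic gradient i = (234.95 − 233.93) / 152 = 1.02 / 152 = 0.006711
Darcy flux q = K·i = 16.5 × 0.006711 = 0.1107 m/d
Average linear velocity = 0.1107 / 0.30 = 0.3691 m/d
Retardation R = 1 + ρ_b·K_d/n = 1 + 1.68×2.0/0.30 = 12.20
Contaminant velocity v_c = v/R = 0.3691/12.20 = 0.03025 m/d
L = 2.47 km = 2470 m
t = L/v_c = 2470/0.03025 = 81650 d
   = 81650/365 = 224 yr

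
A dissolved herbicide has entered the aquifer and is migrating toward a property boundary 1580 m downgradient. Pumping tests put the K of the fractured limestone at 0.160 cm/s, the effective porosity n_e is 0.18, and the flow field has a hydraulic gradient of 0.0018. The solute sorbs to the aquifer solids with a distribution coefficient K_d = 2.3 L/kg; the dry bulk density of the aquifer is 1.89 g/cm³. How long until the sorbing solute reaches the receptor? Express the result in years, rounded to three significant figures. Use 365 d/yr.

78.8 years

K = 0.160 cm/s × 864 = 138.2 m/d
q = Ki = 138.2 × 0.0018 = 0.2488 m/d
v = Ki/n = 138.2·0.0018/0.18 = 1.382 m/d
Retardation R = 1 + ρ_b·K_d/n = 1 + 1.89×2.3/0.18 = 25.15
Contaminant velocity v_c = v/R = 1.382/25.15 = 0.05497 m/d
t = L/v_c = 1580/0.05497 = 28740 d
   = 28740/365 = 78.8 yr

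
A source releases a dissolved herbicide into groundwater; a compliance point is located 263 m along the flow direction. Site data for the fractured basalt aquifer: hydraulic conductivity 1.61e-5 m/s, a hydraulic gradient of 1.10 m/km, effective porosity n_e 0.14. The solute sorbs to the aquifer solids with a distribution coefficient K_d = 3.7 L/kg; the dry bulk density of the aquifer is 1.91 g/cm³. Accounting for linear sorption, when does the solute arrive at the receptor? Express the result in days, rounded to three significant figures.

K = 1.61e-5 m/s × 86400 s/d = 1.391 m/d
q = Ki = 1.391 × 0.0011 = 0.001530 m/d
v_s = q/n_e = 0.001530/0.14 = 0.01093 m/d
Retardation R = 1 + ρ_b·K_d/n = 1 + 1.91×3.7/0.14 = 51.48
Contaminant velocity v_c = v/R = 0.01093/51.48 = 2.123e-4 m/d
t = L/v_c = 263/2.123e-4 = 1.239e6 d

1.24e6 days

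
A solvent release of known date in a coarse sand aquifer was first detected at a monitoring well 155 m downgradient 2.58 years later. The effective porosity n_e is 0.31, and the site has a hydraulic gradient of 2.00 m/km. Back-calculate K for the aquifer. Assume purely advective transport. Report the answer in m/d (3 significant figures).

t = 2.58 years = 941.7 d
v = L / t = 155 / 941.7 = 0.1646 m/d
K = v · n / i = 0.1646 × 0.31 / 0.0020 = 25.5 m/d

25.5 m/d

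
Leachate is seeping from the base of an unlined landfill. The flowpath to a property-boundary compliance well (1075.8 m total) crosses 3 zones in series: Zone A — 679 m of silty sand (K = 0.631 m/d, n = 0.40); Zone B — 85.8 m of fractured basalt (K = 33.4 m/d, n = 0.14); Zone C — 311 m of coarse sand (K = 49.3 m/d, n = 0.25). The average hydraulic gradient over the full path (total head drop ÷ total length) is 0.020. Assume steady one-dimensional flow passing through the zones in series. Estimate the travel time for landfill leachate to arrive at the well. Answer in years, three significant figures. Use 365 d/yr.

49.9 years

Steady 1-D flow in series ⇒ the Darcy flux q is identical in every zone and the zone head losses add (resistances L/K in series).
Σ(L/K) = 679/0.631 + 85.8/33.4 + 311/49.3 = 1076 + 2.569 + 6.308 = 1085 d
K_eq = L_total / Σ(L/K) = 1075.8 / 1085 = 0.9916 m/d
q = K_eq · i = 0.9916 × 0.020 = 0.01983 m/d (same in every zone)
Zone A: v = q/n = 0.01983/0.40 = 0.04958 m/d → t_A = 679/0.04958 = 13700 d
Zone B: v = q/n = 0.01983/0.14 = 0.1417 m/d → t_B = 85.8/0.1417 = 605.7 d
Zone C: v = q/n = 0.01983/0.25 = 0.07933 m/d → t_C = 311/0.07933 = 3921 d
Total t = 13700 + 605.7 + 3921 = 18220 d
   = 18220 / 365 = 49.9 yr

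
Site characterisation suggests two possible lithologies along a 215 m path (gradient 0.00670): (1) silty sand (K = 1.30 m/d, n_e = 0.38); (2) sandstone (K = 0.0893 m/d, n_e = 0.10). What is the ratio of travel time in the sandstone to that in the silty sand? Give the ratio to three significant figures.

3.83

Unit 1 (silty sand): v = 1.30×0.0067/0.38 = 0.02292 m/d, t = 215/0.02292 = 9380 d
Unit 2 (sandstone): v = 0.0893×0.0067/0.10 = 0.005983 m/d, t = 215/0.005983 = 35930 d
t(sandstone) / t(silty sand) = 35930/9380 = 3.83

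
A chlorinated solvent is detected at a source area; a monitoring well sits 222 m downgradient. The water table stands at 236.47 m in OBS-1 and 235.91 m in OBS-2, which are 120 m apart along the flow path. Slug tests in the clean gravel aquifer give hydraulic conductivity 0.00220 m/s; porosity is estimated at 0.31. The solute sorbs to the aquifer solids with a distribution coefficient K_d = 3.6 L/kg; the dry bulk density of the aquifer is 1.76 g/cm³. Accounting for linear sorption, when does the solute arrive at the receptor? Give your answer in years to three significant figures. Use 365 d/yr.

Hydraulic gradient i = (236.47 − 235.91) / 120 = 0.56 / 120 = 0.004667
K = 0.00220 m/s × 86400 s/d = 190.1 m/d
Specific discharge q = 190.1 × 0.004667 = 0.8870 m/d
Seepage velocity v = q / n = 0.8870 / 0.31 = 2.861 m/d
Retardation R = 1 + ρ_b·K_d/n = 1 + 1.76×3.6/0.31 = 21.44
Contaminant velocity v_c = v/R = 2.861/21.44 = 0.1335 m/d
t = L/v_c = 222/0.1335 = 1663 d
   = 1663/365 = 4.56 yr

4.56 years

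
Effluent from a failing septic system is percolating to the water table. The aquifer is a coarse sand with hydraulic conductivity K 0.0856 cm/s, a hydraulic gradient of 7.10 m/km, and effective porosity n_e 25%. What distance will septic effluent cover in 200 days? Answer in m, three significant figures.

K = 0.0856 cm/s × 864 = 73.96 m/d
Darcy flux q = K·i = 73.96 × 0.0071 = 0.5251 m/d
v_s = q/n_e = 0.5251/0.25 = 2.100 m/d
L = v × T = 2.100 × 200 = 420.1 m

420 m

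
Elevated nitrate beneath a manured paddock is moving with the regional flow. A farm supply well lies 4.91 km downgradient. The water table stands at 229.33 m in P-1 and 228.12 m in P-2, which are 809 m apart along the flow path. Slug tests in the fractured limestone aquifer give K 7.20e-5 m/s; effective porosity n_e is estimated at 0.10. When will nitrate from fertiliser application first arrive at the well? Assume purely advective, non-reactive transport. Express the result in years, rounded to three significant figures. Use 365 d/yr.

145 years

Hydraulic gradient i = (229.33 − 228.12) / 809 = 1.21 / 809 = 0.001496
K = 7.20e-5 m/s × 86400 s/d = 6.221 m/d
Darcy flux q = K·i = 6.221 × 0.001496 = 0.009304 m/d
v_s = q/n_e = 0.009304/0.10 = 0.09304 m/d
L = 4.91 km = 4910 m
t = L / v = 4910 / 0.09304 = 52770 d
   = 52770 / 365 = 145 yr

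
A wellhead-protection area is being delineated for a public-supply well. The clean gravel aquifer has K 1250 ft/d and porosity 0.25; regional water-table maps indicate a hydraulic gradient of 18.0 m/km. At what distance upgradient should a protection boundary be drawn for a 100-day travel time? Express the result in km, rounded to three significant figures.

K = 1250 ft/d × 0.3048 = 381.0 m/d
Darcy flux q = K·i = 381.0 × 0.018 = 6.858 m/d
v_s = q/n_e = 6.858/0.25 = 27.43 m/d
L = v × T = 27.43 × 100 = 2743 m
   = 2.74 km

2.74 km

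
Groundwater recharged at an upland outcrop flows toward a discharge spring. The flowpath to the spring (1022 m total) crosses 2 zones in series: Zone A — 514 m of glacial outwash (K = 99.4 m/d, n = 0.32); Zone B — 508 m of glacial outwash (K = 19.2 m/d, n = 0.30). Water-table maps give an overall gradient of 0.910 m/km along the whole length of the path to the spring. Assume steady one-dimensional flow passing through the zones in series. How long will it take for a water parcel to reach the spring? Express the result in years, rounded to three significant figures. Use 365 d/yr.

For zones in series the flux q is common to all zones; the equivalent conductivity is the harmonic (thickness-weighted) mean, K_eq = L_total / Σ(L_j/K_j).
Σ(L/K) = 514/99.4 + 508/19.2 = 5.171 + 26.46 = 31.63 d
K_eq = L_total / Σ(L/K) = 1022 / 31.63 = 32.31 m/d
q = K_eq · i = 32.31 × 9.1e-4 = 0.02940 m/d (same in every zone)
Zone A: v = q/n = 0.02940/0.32 = 0.09189 m/d → t_A = 514/0.09189 = 5594 d
Zone B: v = q/n = 0.02940/0.30 = 0.09801 m/d → t_B = 508/0.09801 = 5183 d
Total t = 5594 + 5183 = 10780 d
   = 10780 / 365 = 29.5 yr

29.5 years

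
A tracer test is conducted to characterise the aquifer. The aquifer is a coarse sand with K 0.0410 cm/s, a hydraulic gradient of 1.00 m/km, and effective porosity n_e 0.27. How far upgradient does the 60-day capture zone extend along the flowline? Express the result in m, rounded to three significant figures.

K = 0.0410 cm/s × 864 = 35.42 m/d
Darcy flux q = K·i = 35.42 × 0.0010 = 0.03542 m/d
v_s = q/n_e = 0.03542/0.27 = 0.1312 m/d
L = v × T = 0.1312 × 60 = 7.872 m

7.87 m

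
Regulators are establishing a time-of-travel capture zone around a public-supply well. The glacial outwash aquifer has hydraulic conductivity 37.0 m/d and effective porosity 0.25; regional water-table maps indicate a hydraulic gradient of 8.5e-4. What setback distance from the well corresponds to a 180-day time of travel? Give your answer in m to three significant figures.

22.6 m

Darcy flux q = K·i = 37.0 × 8.5e-4 = 0.03145 m/d
v_s = q/n_e = 0.03145/0.25 = 0.1258 m/d
L = v × T = 0.1258 × 180 = 22.64 m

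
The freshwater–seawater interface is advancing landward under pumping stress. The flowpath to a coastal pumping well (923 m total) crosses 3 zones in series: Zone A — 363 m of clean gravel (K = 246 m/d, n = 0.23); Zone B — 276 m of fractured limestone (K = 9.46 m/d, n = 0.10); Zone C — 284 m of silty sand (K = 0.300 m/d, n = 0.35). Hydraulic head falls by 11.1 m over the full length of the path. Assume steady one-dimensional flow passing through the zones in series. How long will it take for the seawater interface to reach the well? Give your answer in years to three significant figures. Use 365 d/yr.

50.8 years

Steady 1-D flow in series ⇒ the Darcy flux q is identical in every zone and the zone head losses add (resistances L/K in series).
Σ(L/K) = 363/246 + 276/9.46 + 284/0.300 = 1.476 + 29.18 + 946.7 = 977.3 d
q = ΔH / Σ(L/K) = 11.1 / 977.3 = 0.01136 m/d (same in every zone)
Zone A: v = q/n = 0.01136/0.23 = 0.04938 m/d → t_A = 363/0.04938 = 7351 d
Zone B: v = q/n = 0.01136/0.10 = 0.1136 m/d → t_B = 276/0.1136 = 2430 d
Zone C: v = q/n = 0.01136/0.35 = 0.03245 m/d → t_C = 284/0.03245 = 8752 d
Total t = 7351 + 2430 + 8752 = 18530 d
   = 18530 / 365 = 50.8 yr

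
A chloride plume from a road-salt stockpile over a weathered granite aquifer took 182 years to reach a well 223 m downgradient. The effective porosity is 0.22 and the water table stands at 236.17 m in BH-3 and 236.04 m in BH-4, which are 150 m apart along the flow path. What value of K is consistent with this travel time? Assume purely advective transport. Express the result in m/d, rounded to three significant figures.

Hydraulic gradient i = (236.17 − 236.04) / 150 = 0.13 / 150 = 8.667e-4
t = 182 years = 66430 d
v = L / t = 223 / 66430 = 0.003357 m/d
K = v · n / i = 0.003357 × 0.22 / 8.667e-4 = 0.852 m/d

0.852 m/d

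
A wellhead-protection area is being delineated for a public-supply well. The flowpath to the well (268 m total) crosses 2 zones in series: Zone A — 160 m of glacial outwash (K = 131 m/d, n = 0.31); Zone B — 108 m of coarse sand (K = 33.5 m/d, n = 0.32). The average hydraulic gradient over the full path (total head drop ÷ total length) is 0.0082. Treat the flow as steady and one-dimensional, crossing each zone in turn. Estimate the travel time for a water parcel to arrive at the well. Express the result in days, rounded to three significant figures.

Steady 1-D flow in series ⇒ the Darcy flux q is identical in every zone and the zone head losses add (resistances L/K in series).
Σ(L/K) = 160/131 + 108/33.5 = 1.221 + 3.224 = 4.445 d
K_eq = L_total / Σ(L/K) = 268 / 4.445 = 60.29 m/d
q = K_eq · i = 60.29 × 0.0082 = 0.4944 m/d (same in every zone)
Zone A: v = q/n = 0.4944/0.31 = 1.595 m/d → t_A = 160/1.595 = 100.3 d
Zone B: v = q/n = 0.4944/0.32 = 1.545 m/d → t_B = 108/1.545 = 69.91 d
Total t = 100.3 + 69.91 = 170.2 d

170 days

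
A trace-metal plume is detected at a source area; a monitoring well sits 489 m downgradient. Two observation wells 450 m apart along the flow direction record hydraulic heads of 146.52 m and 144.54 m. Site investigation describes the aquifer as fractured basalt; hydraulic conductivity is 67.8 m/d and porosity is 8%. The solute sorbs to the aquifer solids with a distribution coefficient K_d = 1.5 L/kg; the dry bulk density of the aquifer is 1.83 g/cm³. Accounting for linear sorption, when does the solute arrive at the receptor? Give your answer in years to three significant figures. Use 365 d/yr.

12.7 years

Hydraulic gradient i = (146.52 − 144.54) / 450 = 1.98 / 450 = 0.004400
q = Ki = 67.8 × 0.004400 = 0.2983 m/d
Seepage velocity v = q / n = 0.2983 / 0.08 = 3.729 m/d
Retardation R = 1 + ρ_b·K_d/n = 1 + 1.83×1.5/0.08 = 35.31
Contaminant velocity v_c = v/R = 3.729/35.31 = 0.1056 m/d
t = L/v_c = 489/0.1056 = 4631 d
   = 4631/365 = 12.7 yr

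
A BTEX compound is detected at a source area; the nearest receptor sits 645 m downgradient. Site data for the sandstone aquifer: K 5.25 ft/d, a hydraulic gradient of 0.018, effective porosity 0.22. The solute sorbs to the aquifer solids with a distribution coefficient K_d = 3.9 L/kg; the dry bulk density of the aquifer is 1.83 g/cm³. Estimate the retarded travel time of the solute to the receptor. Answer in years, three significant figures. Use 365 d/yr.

K = 5.25 ft/d × 0.3048 = 1.600 m/d
Darcy flux q = K·i = 1.600 × 0.018 = 0.02880 m/d
v = Ki/n = 1.600·0.018/0.22 = 0.1309 m/d
Retardation R = 1 + ρ_b·K_d/n = 1 + 1.83×3.9/0.22 = 33.44
Contaminant velocity v_c = v/R = 0.1309/33.44 = 0.003915 m/d
t = L/v_c = 645/0.003915 = 164700 d
   = 164700/365 = 451 yr

451 years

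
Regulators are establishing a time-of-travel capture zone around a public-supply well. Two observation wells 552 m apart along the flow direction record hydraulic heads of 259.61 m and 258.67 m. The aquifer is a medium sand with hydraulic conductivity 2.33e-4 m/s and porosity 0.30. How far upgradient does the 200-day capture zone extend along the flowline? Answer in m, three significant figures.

22.9 m

Hydraulic gradient i = (259.61 − 258.67) / 552 = 0.94 / 552 = 0.001703
K = 2.33e-4 m/s × 86400 s/d = 20.13 m/d
q = Ki = 20.13 × 0.001703 = 0.03428 m/d
Average linear velocity = 0.03428 / 0.30 = 0.1143 m/d
L = v × T = 0.1143 × 200 = 22.85 m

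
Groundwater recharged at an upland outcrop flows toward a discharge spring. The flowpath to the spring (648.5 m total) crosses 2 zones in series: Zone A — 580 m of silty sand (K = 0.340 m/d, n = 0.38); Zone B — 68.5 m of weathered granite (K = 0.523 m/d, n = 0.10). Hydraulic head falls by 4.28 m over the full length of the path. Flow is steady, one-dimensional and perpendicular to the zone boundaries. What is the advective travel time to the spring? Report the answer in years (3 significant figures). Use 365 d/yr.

Steady 1-D flow in series ⇒ the Darcy flux q is identical in every zone and the zone head losses add (resistances L/K in series).
Σ(L/K) = 580/0.340 + 68.5/0.523 = 1706 + 131.0 = 1837 d
q = ΔH / Σ(L/K) = 4.28 / 1837 = 0.002330 m/d (same in every zone)
Zone A: v = q/n = 0.002330/0.38 = 0.006132 m/d → t_A = 580/0.006132 = 94590 d
Zone B: v = q/n = 0.002330/0.10 = 0.02330 m/d → t_B = 68.5/0.02330 = 2940 d
Total t = 94590 + 2940 = 97530 d
   = 97530 / 365 = 267 yr

267 years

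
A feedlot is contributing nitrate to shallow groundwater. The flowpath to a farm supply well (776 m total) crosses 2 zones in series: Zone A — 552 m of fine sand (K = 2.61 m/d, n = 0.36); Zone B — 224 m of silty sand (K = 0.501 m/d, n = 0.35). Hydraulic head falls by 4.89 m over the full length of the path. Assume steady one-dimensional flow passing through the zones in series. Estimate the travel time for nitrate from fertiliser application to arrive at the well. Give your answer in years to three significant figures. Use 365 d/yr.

102 years

Steady 1-D flow in series ⇒ the Darcy flux q is identical in every zone and the zone head losses add (resistances L/K in series).
Σ(L/K) = 552/2.61 + 224/0.501 = 211.5 + 447.1 = 658.6 d
q = ΔH / Σ(L/K) = 4.89 / 658.6 = 0.007425 m/d (same in every zone)
Zone A: v = q/n = 0.007425/0.36 = 0.02062 m/d → t_A = 552/0.02062 = 26760 d
Zone B: v = q/n = 0.007425/0.35 = 0.02121 m/d → t_B = 224/0.02121 = 10560 d
Total t = 26760 + 10560 = 37320 d
   = 37320 / 365 = 102 yr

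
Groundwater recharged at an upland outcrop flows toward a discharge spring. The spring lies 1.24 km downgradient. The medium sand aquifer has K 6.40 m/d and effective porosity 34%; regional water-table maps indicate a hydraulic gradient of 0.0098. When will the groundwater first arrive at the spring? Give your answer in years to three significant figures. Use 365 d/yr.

18.4 years

q = Ki = 6.40 × 0.0098 = 0.06272 m/d
v = Ki/n = 6.40·0.0098/0.34 = 0.1845 m/d
L = 1.24 km = 1240 m
t = L / v = 1240 / 0.1845 = 6722 d
   = 6722 / 365 = 18.4 yr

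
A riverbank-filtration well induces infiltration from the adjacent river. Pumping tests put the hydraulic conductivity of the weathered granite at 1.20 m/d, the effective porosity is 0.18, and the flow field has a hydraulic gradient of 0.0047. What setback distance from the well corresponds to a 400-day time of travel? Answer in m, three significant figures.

12.5 m

Specific discharge q = 1.20 × 0.0047 = 0.005640 m/d
Average linear velocity = 0.005640 / 0.18 = 0.03133 m/d
L = v × T = 0.03133 × 400 = 12.53 m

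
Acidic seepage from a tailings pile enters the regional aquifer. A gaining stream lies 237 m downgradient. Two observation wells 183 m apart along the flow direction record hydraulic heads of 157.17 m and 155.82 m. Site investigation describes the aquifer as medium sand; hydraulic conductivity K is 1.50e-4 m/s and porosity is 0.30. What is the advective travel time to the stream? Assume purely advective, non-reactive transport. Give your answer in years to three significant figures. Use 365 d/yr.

2.04 years

Hydraulic gradient i = (157.17 − 155.82) / 183 = 1.35 / 183 = 0.007377
K = 1.50e-4 m/s × 86400 s/d = 12.96 m/d
Specific discharge q = 12.96 × 0.007377 = 0.09561 m/d
Average linear velocity = 0.09561 / 0.30 = 0.3187 m/d
t = L / v = 237 / 0.3187 = 743.7 d
   = 743.7 / 365 = 2.04 yr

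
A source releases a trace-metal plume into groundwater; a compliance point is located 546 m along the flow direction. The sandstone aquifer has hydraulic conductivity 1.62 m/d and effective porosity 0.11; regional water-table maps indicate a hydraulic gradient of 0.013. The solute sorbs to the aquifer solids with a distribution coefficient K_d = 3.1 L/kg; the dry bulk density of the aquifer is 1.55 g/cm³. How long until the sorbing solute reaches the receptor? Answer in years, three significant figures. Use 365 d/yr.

q = Ki = 1.62 × 0.013 = 0.02106 m/d
Seepage velocity v = q / n = 0.02106 / 0.11 = 0.1915 m/d
Retardation R = 1 + ρ_b·K_d/n = 1 + 1.55×3.1/0.11 = 44.68
Contaminant velocity v_c = v/R = 0.1915/44.68 = 0.004285 m/d
t = L/v_c = 546/0.004285 = 127400 d
   = 127400/365 = 349 yr

349 years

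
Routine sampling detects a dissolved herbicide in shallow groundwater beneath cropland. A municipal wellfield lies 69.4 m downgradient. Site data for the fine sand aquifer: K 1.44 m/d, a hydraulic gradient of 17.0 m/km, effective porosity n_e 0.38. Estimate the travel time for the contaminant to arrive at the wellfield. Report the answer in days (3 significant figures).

1080 days

Specific discharge q = 1.44 × 0.017 = 0.02448 m/d
v_s = q/n_e = 0.02448/0.38 = 0.06442 m/d
t = L / v = 69.4 / 0.06442 = 1077 d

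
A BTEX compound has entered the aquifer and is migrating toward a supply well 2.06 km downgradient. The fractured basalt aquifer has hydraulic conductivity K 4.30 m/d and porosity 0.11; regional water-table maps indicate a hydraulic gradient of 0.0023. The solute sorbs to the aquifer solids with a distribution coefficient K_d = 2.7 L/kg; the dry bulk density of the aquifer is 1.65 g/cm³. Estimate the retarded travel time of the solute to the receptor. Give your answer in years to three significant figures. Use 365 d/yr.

Darcy flux q = K·i = 4.30 × 0.0023 = 0.009890 m/d
Average linear velocity = 0.009890 / 0.11 = 0.08991 m/d
Retardation R = 1 + ρ_b·K_d/n = 1 + 1.65×2.7/0.11 = 41.50
Contaminant velocity v_c = v/R = 0.08991/41.50 = 0.002166 m/d
L = 2.06 km = 2060 m
t = L/v_c = 2060/0.002166 = 950800 d
   = 950800/365 = 2610 yr

2610 years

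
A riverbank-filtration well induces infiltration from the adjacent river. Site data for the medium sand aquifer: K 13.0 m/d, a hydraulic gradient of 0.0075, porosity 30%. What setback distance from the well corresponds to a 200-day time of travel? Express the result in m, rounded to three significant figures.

65.0 m

Darcy flux q = K·i = 13.0 × 0.0075 = 0.09750 m/d
v_s = q/n_e = 0.09750/0.30 = 0.3250 m/d
L = v × T = 0.3250 × 200 = 65.00 m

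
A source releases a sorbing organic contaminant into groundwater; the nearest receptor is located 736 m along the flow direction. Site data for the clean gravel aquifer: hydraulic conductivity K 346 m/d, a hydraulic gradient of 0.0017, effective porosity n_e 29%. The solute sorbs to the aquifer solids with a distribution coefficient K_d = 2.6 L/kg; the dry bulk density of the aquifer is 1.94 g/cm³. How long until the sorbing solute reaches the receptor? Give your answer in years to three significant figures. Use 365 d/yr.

18.3 years

Darcy flux q = K·i = 346 × 0.0017 = 0.5882 m/d
Seepage velocity v = q / n = 0.5882 / 0.29 = 2.028 m/d
Retardation R = 1 + ρ_b·K_d/n = 1 + 1.94×2.6/0.29 = 18.39
Contaminant velocity v_c = v/R = 2.028/18.39 = 0.1103 m/d
t = L/v_c = 736/0.1103 = 6674 d
   = 6674/365 = 18.3 yr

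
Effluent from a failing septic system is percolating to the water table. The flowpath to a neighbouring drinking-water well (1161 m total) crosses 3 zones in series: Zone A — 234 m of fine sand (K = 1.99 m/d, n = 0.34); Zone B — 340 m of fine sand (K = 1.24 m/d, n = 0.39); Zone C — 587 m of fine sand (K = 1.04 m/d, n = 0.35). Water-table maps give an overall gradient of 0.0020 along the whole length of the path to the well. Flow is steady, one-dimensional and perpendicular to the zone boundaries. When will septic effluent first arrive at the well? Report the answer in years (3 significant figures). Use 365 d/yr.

471 years

For zones in series the flux q is common to all zones; the equivalent conductivity is the harmonic (thickness-weighted) mean, K_eq = L_total / Σ(L_j/K_j).
Σ(L/K) = 234/1.99 + 340/1.24 + 587/1.04 = 117.6 + 274.2 + 564.4 = 956.2 d
K_eq = L_total / Σ(L/K) = 1161 / 956.2 = 1.214 m/d
q = K_eq · i = 1.214 × 0.0020 = 0.002428 m/d (same in every zone)
Zone A: v = q/n = 0.002428/0.34 = 0.007142 m/d → t_A = 234/0.007142 = 32760 d
Zone B: v = q/n = 0.002428/0.39 = 0.006227 m/d → t_B = 340/0.006227 = 54600 d
Zone C: v = q/n = 0.002428/0.35 = 0.006938 m/d → t_C = 587/0.006938 = 84600 d
Total t = 32760 + 54600 + 84600 = 172000 d
   = 172000 / 365 = 471 yr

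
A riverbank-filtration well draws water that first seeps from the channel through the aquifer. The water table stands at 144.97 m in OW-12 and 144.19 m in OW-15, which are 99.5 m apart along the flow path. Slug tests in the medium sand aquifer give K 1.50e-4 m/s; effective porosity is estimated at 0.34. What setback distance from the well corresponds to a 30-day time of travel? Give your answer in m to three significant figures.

Hydraulic gradient i = (144.97 − 144.19) / 99.5 = 0.78 / 99.5 = 0.007839
K = 1.50e-4 m/s × 86400 s/d = 12.96 m/d
Darcy flux q = K·i = 12.96 × 0.007839 = 0.1016 m/d
Seepage velocity v = q / n = 0.1016 / 0.34 = 0.2988 m/d
L = v × T = 0.2988 × 30 = 8.964 m

8.96 m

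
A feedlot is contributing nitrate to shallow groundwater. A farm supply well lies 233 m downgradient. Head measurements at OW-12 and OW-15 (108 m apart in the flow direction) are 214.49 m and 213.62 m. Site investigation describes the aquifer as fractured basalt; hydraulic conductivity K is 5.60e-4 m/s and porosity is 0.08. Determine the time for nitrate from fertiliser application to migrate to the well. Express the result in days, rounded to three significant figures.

Hydraulic gradient i = (214.49 − 213.62) / 108 = 0.87 / 108 = 0.008056
K = 5.60e-4 m/s × 86400 s/d = 48.38 m/d
Specific discharge q = 48.38 × 0.008056 = 0.3898 m/d
Seepage velocity v = q / n = 0.3898 / 0.08 = 4.872 m/d
t = L / v = 233 / 4.872 = 47.82 d

47.8 days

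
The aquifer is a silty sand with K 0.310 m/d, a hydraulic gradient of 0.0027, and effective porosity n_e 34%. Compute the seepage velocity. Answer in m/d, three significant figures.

q = Ki = 0.310 × 0.0027 = 8.370e-4 m/d
Average linear velocity = 8.370e-4 / 0.34 = 0.002462 m/d

0.00246 m/d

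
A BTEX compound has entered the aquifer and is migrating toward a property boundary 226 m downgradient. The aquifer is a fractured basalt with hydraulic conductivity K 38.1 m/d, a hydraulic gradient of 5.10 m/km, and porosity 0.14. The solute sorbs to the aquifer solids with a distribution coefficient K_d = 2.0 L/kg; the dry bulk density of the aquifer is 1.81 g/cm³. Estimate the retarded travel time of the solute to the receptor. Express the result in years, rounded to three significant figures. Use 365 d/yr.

q = Ki = 38.1 × 0.0051 = 0.1943 m/d
v = Ki/n = 38.1·0.0051/0.14 = 1.388 m/d
Retardation R = 1 + ρ_b·K_d/n = 1 + 1.81×2.0/0.14 = 26.86
Contaminant velocity v_c = v/R = 1.388/26.86 = 0.05168 m/d
t = L/v_c = 226/0.05168 = 4373 d
   = 4373/365 = 12.0 yr

12.0 years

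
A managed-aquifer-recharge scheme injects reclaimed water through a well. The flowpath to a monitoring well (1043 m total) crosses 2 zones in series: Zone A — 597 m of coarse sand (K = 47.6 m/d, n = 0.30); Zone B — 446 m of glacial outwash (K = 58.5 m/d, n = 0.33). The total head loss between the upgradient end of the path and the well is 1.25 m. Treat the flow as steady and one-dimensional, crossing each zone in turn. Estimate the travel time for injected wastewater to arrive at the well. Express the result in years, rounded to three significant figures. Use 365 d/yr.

Continuity: the same q passes through each zone, so ΔH = q·Σ(L_j/K_j) — the zones act as resistances in series.
Σ(L/K) = 597/47.6 + 446/58.5 = 12.54 + 7.624 = 20.17 d
q = ΔH / Σ(L/K) = 1.25 / 20.17 = 0.06199 m/d (same in every zone)
Zone A: v = q/n = 0.06199/0.30 = 0.2066 m/d → t_A = 597/0.2066 = 2889 d
Zone B: v = q/n = 0.06199/0.33 = 0.1878 m/d → t_B = 446/0.1878 = 2374 d
Total t = 2889 + 2374 = 5264 d
   = 5264 / 365 = 14.4 yr

14.4 years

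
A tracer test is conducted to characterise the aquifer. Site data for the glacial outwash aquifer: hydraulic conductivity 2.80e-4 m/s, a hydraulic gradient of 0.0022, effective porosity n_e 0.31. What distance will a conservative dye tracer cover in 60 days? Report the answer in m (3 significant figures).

K = 2.80e-4 m/s × 86400 s/d = 24.19 m/d
q = Ki = 24.19 × 0.0022 = 0.05322 m/d
v = Ki/n = 24.19·0.0022/0.31 = 0.1717 m/d
L = v × T = 0.1717 × 60 = 10.30 m

10.3 m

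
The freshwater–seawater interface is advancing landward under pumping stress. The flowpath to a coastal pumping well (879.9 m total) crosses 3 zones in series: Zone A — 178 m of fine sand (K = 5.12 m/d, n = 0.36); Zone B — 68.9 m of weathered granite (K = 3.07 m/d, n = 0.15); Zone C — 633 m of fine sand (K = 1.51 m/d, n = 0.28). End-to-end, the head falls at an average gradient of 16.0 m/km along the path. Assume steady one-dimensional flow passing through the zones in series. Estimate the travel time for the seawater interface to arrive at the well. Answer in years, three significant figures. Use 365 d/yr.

23.3 years

Continuity: the same q passes through each zone, so ΔH = q·Σ(L_j/K_j) — the zones act as resistances in series.
Σ(L/K) = 178/5.12 + 68.9/3.07 + 633/1.51 = 34.77 + 22.44 + 419.2 = 476.4 d
K_eq = L_total / Σ(L/K) = 879.9 / 476.4 = 1.847 m/d
q = K_eq · i = 1.847 × 0.016 = 0.02955 m/d (same in every zone)
Zone A: v = q/n = 0.02955/0.36 = 0.08209 m/d → t_A = 178/0.08209 = 2168 d
Zone B: v = q/n = 0.02955/0.15 = 0.1970 m/d → t_B = 68.9/0.1970 = 349.7 d
Zone C: v = q/n = 0.02955/0.28 = 0.1055 m/d → t_C = 633/0.1055 = 5998 d
Total t = 2168 + 349.7 + 5998 = 8516 d
   = 8516 / 365 = 23.3 yr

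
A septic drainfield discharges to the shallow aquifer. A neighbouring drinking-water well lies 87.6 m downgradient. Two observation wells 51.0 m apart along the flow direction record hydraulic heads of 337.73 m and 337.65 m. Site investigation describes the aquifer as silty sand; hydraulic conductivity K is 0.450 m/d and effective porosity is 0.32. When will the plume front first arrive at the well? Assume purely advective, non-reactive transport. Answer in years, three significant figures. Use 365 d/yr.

Hydraulic gradient i = (337.73 − 337.65) / 51.0 = 0.08 / 51.0 = 0.001569
Specific discharge q = 0.450 × 0.001569 = 7.059e-4 m/d
v = Ki/n = 0.450·0.001569/0.32 = 0.002206 m/d
t = L / v = 87.6 / 0.002206 = 39710 d
   = 39710 / 365 = 109 yr

109 years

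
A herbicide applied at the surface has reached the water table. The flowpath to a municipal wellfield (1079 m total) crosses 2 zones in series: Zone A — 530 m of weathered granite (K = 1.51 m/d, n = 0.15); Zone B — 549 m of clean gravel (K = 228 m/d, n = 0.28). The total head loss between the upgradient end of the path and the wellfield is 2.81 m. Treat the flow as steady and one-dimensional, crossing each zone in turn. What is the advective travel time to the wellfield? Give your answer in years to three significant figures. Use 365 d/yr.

Steady 1-D flow in series ⇒ the Darcy flux q is identical in every zone and the zone head losses add (resistances L/K in series).
Σ(L/K) = 530/1.51 + 549/228 = 351.0 + 2.408 = 353.4 d
q = ΔH / Σ(L/K) = 2.81 / 353.4 = 0.007951 m/d (same in every zone)
Zone A: v = q/n = 0.007951/0.15 = 0.05301 m/d → t_A = 530/0.05301 = 9998 d
Zone B: v = q/n = 0.007951/0.28 = 0.02840 m/d → t_B = 549/0.02840 = 19330 d
Total t = 9998 + 19330 = 29330 d
   = 29330 / 365 = 80.4 yr

80.4 years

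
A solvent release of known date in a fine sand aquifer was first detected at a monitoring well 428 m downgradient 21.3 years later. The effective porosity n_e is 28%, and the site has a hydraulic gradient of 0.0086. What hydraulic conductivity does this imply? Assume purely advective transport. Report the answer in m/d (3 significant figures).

1.79 m/d

t = 21.3 years = 7775 d
v = L / t = 428 / 7775 = 0.05505 m/d
K = v · n / i = 0.05505 × 0.28 / 0.0086 = 1.79 m/d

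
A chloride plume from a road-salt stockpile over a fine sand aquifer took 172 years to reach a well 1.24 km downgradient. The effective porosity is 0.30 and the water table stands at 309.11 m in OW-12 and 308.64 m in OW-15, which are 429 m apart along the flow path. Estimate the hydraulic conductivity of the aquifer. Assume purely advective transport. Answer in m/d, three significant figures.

5.41 m/d

Hydraulic gradient i = (309.11 − 308.64) / 429 = 0.47 / 429 = 0.001096
t = 172 years = 62780 d
L = 1.24 km = 1240 m
v = L / t = 1240 / 62780 = 0.01975 m/d
K = v · n / i = 0.01975 × 0.30 / 0.001096 = 5.41 m/d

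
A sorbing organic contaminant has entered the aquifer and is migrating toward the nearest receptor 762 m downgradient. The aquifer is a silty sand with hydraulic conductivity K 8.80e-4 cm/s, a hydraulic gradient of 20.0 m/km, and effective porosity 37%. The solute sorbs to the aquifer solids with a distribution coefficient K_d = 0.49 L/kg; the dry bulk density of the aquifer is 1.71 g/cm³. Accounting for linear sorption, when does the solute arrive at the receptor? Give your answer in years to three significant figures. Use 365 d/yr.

K = 8.80e-4 cm/s × 864 = 0.7603 m/d
Specific discharge q = 0.7603 × 0.020 = 0.01521 m/d
Average linear velocity = 0.01521 / 0.37 = 0.04110 m/d
Retardation R = 1 + ρ_b·K_d/n = 1 + 1.71×0.49/0.37 = 3.265
Contaminant velocity v_c = v/R = 0.04110/3.265 = 0.01259 m/d
t = L/v_c = 762/0.01259 = 60530 d
   = 60530/365 = 166 yr

166 years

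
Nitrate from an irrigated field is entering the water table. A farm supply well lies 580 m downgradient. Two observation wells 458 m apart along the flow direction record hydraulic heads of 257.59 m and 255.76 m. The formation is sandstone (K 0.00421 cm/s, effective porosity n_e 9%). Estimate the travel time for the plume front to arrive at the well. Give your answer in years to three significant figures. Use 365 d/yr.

9.84 years

Hydraulic gradient i = (257.59 − 255.76) / 458 = 1.83 / 458 = 0.003996
K = 0.00421 cm/s × 864 = 3.637 m/d
Specific discharge q = 3.637 × 0.003996 = 0.01453 m/d
Seepage velocity v = q / n = 0.01453 / 0.09 = 0.1615 m/d
t = L / v = 580 / 0.1615 = 3592 d
   = 3592 / 365 = 9.84 yr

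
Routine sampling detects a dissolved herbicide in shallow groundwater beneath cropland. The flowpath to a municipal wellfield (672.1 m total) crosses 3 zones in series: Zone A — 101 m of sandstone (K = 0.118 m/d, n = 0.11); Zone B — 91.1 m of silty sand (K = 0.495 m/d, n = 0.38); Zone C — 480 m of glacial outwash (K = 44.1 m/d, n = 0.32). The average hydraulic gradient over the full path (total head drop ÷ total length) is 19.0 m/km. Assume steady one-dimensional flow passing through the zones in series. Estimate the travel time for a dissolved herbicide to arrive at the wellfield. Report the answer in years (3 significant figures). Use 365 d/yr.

Continuity: the same q passes through each zone, so ΔH = q·Σ(L_j/K_j) — the zones act as resistances in series.
Σ(L/K) = 101/0.118 + 91.1/0.495 + 480/44.1 = 855.9 + 184.0 + 10.88 = 1051 d
K_eq = L_total / Σ(L/K) = 672.1 / 1051 = 0.6396 m/d
q = K_eq · i = 0.6396 × 0.019 = 0.01215 m/d (same in every zone)
Zone A: v = q/n = 0.01215/0.11 = 0.1105 m/d → t_A = 101/0.1105 = 914.3 d
Zone B: v = q/n = 0.01215/0.38 = 0.03198 m/d → t_B = 91.1/0.03198 = 2849 d
Zone C: v = q/n = 0.01215/0.32 = 0.03797 m/d → t_C = 480/0.03797 = 12640 d
Total t = 914.3 + 2849 + 12640 = 16400 d
   = 16400 / 365 = 44.9 yr

44.9 years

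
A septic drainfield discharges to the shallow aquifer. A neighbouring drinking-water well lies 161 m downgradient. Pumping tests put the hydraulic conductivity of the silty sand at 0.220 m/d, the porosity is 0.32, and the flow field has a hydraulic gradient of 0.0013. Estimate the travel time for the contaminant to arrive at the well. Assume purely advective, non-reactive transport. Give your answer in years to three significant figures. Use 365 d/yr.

494 years

Darcy flux q = K·i = 0.220 × 0.0013 = 2.860e-4 m/d
v = Ki/n = 0.220·0.0013/0.32 = 8.938e-4 m/d
t = L / v = 161 / 8.938e-4 = 180100 d
   = 180100 / 365 = 494 yr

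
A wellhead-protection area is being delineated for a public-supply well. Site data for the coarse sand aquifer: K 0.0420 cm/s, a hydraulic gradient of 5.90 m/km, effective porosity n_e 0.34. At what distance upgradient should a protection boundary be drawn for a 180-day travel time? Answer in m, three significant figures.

113 m

K = 0.0420 cm/s × 864 = 36.29 m/d
q = Ki = 36.29 × 0.0059 = 0.2141 m/d
v = Ki/n = 36.29·0.0059/0.34 = 0.6297 m/d
L = v × T = 0.6297 × 180 = 113.3 m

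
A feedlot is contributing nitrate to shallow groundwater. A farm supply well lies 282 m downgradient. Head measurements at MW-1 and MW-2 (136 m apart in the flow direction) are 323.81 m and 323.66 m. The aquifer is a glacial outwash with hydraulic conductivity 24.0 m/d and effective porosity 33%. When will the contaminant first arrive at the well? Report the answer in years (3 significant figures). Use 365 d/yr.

Hydraulic gradient i = (323.81 − 323.66) / 136 = 0.15 / 136 = 0.001103
q = Ki = 24.0 × 0.001103 = 0.02647 m/d
Seepage velocity v = q / n = 0.02647 / 0.33 = 0.08021 m/d
t = L / v = 282 / 0.08021 = 3516 d
   = 3516 / 365 = 9.63 yr

9.63 years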